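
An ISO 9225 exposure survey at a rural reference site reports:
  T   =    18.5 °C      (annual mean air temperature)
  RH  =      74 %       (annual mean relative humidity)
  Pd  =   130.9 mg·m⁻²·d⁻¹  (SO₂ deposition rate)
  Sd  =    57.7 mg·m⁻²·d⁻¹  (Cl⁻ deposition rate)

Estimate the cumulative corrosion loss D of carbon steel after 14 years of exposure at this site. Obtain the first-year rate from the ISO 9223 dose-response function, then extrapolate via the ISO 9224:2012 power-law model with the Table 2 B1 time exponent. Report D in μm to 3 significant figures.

carbon steel: f(T) = -0.054·(T−10) [T>10 °C] = -0.4590
  Pd branch = 1.77·Pd^0.52·e^(0.02·RH+f) = 61.97 μm/a
  Sd branch = 0.102·Sd^0.62·e^(0.033·RH+0.04·T) = 30.37 μm/a
  sum: 61.97 + 30.37 → r_corr = 92.34 μm/a
Long-term exponent b (ISO 9224 Table 2, B1) = 0.523
  D(14) = 92.34 × 14^0.523 = 92.34 × 3.976 = 367.1 μm

D(14) = 367 μm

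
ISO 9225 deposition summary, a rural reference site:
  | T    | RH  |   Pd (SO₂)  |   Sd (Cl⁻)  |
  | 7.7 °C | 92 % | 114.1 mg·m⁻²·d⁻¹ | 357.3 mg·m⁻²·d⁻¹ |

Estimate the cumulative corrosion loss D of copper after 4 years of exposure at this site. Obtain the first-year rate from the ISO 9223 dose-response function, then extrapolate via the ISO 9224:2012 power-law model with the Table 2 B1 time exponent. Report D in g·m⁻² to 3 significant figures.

copper: temperature factor f = +0.126·(-2.3) = -0.2898
  SO₂ term: 0.0053·114.1^0.26·exp(0.059·92-0.2898) = 3.095
  Cl⁻ term: 0.01025·357.3^0.27·exp(0.036·92+0.049·7.7) = 2.006
  r_corr = 3.095 + 2.006 = 5.101 μm/a
Long-term exponent b (ISO 9224 Table 2, B1) = 0.667
  D(4) = 5.101 × 4^0.667 = 5.101 × 2.521 = 12.86 μm
  Mass loss = 12.86 μm × 8.96 g/cm³ = 115.2 g·m⁻²

D(4) = 115 g·m⁻²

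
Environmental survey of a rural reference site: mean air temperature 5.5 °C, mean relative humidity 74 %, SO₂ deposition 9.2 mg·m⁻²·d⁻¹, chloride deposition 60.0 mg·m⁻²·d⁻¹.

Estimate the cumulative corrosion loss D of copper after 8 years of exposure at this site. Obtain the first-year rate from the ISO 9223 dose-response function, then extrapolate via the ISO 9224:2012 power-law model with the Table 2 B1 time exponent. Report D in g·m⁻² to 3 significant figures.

D(8) = 36.0 g·m⁻²

copper: T≤10 °C ⇒ hinge +0.126·(5.5−10) = -0.5670
  sulphur-dioxide contribution → 0.4214 μm/a
  chloride contribution → 0.5819 μm/a
  ⇒ r_corr(copper) = 1.003 μm/a
Long-term exponent b (ISO 9224 Table 2, B1) = 0.667
  D(8) = 1.003 × 8^0.667 = 1.003 × 4.003 = 4.016 μm
  Mass loss = 4.016 μm × 8.96 g/cm³ = 35.98 g·m⁻²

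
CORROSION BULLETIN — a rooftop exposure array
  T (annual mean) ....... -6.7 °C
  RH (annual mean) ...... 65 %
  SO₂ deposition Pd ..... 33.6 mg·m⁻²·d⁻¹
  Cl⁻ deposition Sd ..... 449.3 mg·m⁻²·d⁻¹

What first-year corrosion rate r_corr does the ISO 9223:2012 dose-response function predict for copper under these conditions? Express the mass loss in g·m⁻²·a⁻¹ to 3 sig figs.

r_corr = 4.24 g·m⁻²·a⁻¹

copper: T≤10 °C ⇒ hinge +0.126·(-6.7−10) = -2.1042
  SO₂ term: 0.0053·33.6^0.26·exp(0.059·65-2.1042) = 0.07461
  Cl⁻ term: 0.01025·449.3^0.27·exp(0.036·65+0.049·-6.7) = 0.3986
  r_corr = 0.07461 + 0.3986 = 0.4732 μm/a
Convert to mass loss: 0.4732 μm/a × 8.96 g/cm³ = 4.24 g·m⁻²·a⁻¹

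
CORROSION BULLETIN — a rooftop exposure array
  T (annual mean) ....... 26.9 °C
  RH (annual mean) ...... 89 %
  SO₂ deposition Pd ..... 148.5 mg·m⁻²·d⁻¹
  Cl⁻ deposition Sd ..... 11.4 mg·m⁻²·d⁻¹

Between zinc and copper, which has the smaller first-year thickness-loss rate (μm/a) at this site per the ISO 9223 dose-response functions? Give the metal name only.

copper

zinc: temperature factor f = -0.071·(16.9) = -1.1999
  Pd branch = 0.0129·Pd^0.44·e^(0.046·RH+f) = 2.104 μm/a
  Cl⁻ term: 0.0175·11.4^0.57·exp(0.008·89+0.085·26.9) = 1.405
  r_corr = 2.104 + 1.405 = 3.509 μm/a
copper: f(T) = -0.080·(T−10) [T>10 °C] = -1.3520
  Pd branch = 0.0053·Pd^0.26·e^(0.059·RH+f) = 0.9599 μm/a
  Sd branch = 0.01025·Sd^0.27·e^(0.036·RH+0.049·T) = 1.82 μm/a
  sum: 0.9599 + 1.82 → r_corr = 2.78 μm/a
Ordering by μm/a: zinc (3.51) > copper (2.78)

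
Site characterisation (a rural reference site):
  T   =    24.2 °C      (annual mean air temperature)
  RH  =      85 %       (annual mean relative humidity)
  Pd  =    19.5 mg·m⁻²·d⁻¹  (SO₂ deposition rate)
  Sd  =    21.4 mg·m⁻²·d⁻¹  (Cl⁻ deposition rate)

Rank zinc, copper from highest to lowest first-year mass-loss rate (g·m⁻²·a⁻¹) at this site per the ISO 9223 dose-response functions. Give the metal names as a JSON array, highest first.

["copper", "zinc"]

zinc: f(T) = -0.071·(T−10) [T>10 °C] = -1.0082
  SO₂ term: 0.0129·19.5^0.44·exp(0.046·85-1.0082) = 0.8678
  Cl⁻ term: 0.0175·21.4^0.57·exp(0.008·85+0.085·24.2) = 1.549
  sum: 0.8678 + 1.549 → r_corr = 2.417 μm/a
  mass loss = 2.417 μm/a × 7.14 g/cm³ = 17.26 g·m⁻²·a⁻¹
copper: f(T) = -0.080·(T−10) [T>10 °C] = -1.1360
  Pd branch = 0.0053·Pd^0.26·e^(0.059·RH+f) = 0.555 μm/a
  Cl⁻ term: 0.01025·21.4^0.27·exp(0.036·85+0.049·24.2) = 1.636
  sum: 0.555 + 1.636 → r_corr = 2.191 μm/a
  mass loss = 2.191 μm/a × 8.96 g/cm³ = 19.63 g·m⁻²·a⁻¹
Ordering by g·m⁻²·a⁻¹: copper (19.6) > zinc (17.3)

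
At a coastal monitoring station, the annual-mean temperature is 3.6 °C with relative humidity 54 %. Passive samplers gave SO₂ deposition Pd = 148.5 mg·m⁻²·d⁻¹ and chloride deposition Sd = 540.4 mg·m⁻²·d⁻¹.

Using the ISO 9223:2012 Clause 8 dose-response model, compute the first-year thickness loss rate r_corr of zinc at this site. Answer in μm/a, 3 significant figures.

r_corr = 2.42 μm/a

zinc: T≤10 °C ⇒ hinge +0.038·(3.6−10) = -0.2432
  SO₂ term: 0.0129·148.5^0.44·exp(0.046·54-0.2432) = 1.095
  Cl⁻ term: 0.0175·540.4^0.57·exp(0.008·54+0.085·3.6) = 1.322
  r_corr = 1.095 + 1.322 = 2.417 μm/a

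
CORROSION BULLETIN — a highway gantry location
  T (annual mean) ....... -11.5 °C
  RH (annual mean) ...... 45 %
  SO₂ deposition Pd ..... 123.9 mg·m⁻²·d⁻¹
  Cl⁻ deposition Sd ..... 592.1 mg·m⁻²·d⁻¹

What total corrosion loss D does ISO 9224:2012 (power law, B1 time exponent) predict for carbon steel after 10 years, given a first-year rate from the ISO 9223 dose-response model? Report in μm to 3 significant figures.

carbon steel: temperature factor f = +0.150·(-21.5) = -3.2250
  SO₂ term: 1.77·123.9^0.52·exp(0.02·45-3.2250) = 2.121
  Sd branch = 0.102·Sd^0.62·e^(0.033·RH+0.04·T) = 14.88 μm/a
  r_corr = 2.121 + 14.88 = 17 μm/a
Long-term exponent b (ISO 9224 Table 2, B1) = 0.523
  D(10) = 17 × 10^0.523 = 17 × 3.334 = 56.69 μm

D(10) = 56.7 μm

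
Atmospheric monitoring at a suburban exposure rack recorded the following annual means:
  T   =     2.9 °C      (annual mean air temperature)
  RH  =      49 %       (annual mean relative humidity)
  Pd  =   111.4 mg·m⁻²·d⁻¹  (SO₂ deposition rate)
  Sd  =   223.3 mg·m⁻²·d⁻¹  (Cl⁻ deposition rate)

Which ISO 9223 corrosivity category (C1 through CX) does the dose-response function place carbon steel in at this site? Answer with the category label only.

carbon steel: temperature factor f = +0.150·(-7.1) = -1.0650
  SO₂ term: 1.77·111.4^0.52·exp(0.02·49-1.0650) = 18.86
  Sd branch = 0.102·Sd^0.62·e^(0.033·RH+0.04·T) = 16.5 μm/a
  sum: 18.86 + 16.5 → r_corr = 35.36 μm/a
ISO 9223 Table 2 (carbon steel): 25 < 35.4 ≤ 50 μm/a ⇒ C3

C3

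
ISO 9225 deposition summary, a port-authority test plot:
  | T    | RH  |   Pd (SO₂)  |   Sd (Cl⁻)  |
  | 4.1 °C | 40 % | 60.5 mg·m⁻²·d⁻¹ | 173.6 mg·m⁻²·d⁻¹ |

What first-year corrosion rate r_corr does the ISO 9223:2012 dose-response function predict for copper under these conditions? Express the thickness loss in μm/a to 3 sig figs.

r_corr = 0.290 μm/a

copper: T≤10 °C ⇒ hinge +0.126·(4.1−10) = -0.7434
  Pd branch = 0.0053·Pd^0.26·e^(0.059·RH+f) = 0.07756 μm/a
  Cl⁻ term: 0.01025·173.6^0.27·exp(0.036·40+0.049·4.1) = 0.2128
  r_corr = 0.07756 + 0.2128 = 0.2904 μm/a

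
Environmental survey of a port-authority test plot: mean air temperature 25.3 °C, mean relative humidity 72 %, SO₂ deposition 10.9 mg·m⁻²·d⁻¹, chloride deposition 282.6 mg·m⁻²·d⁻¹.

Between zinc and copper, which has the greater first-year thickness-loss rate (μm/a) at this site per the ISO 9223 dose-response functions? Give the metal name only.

zinc

zinc: T>10 °C ⇒ hinge -0.071·(25.3−10) = -1.0863
  SO₂ term: 0.0129·10.9^0.44·exp(0.046·72-1.0863) = 0.3417
  Sd branch = 0.0175·Sd^0.57·e^(0.008·RH+0.085·T) = 6.673 μm/a
  r_corr = 0.3417 + 6.673 = 7.015 μm/a
copper: temperature factor f = -0.080·(15.3) = -1.2240
  Pd branch = 0.0053·Pd^0.26·e^(0.059·RH+f) = 0.2029 μm/a
  Cl⁻ term: 0.01025·282.6^0.27·exp(0.036·72+0.049·25.3) = 2.171
  sum: 0.2029 + 2.171 → r_corr = 2.374 μm/a
Ordering by μm/a: zinc (7.01) > copper (2.37)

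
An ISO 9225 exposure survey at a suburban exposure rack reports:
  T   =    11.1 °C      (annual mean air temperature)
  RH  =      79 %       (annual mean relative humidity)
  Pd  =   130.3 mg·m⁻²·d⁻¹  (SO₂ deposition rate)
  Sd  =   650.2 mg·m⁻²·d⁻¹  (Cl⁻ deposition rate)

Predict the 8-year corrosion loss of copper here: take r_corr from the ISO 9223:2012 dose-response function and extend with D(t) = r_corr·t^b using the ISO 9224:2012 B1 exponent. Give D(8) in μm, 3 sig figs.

D(8) = 14.3 μm

copper: f(T) = -0.080·(T−10) [T>10 °C] = -0.0880
  sulphur-dioxide contribution → 1.82 μm/a
  chloride contribution → 1.744 μm/a
  total first-year rate 3.565 μm/a
Power-law: D(8) = r_corr · 8^0.667
  D(8) = 3.565 × 8^0.667 = 3.565 × 4.003 = 14.27 μm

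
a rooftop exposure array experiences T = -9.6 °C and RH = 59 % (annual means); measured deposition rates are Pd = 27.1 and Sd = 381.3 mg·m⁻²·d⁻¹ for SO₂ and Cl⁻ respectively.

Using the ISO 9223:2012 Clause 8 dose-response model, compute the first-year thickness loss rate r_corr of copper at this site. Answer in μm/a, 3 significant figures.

r_corr = 0.301 μm/a

copper: temperature factor f = +0.126·(-19.6) = -2.4696
  Pd branch = 0.0053·Pd^0.26·e^(0.059·RH+f) = 0.03436 μm/a
  Sd branch = 0.01025·Sd^0.27·e^(0.036·RH+0.049·T) = 0.2666 μm/a
  sum: 0.03436 + 0.2666 → r_corr = 0.3009 μm/a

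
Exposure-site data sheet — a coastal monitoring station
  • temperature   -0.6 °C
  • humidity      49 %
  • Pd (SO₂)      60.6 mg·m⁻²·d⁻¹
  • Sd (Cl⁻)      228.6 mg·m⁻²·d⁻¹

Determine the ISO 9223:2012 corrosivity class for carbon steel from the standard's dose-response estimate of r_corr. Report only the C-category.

carbon steel: T≤10 °C ⇒ hinge +0.150·(-0.6−10) = -1.5900
  sulphur-dioxide contribution → 8.127 μm/a
  chloride contribution → 14.56 μm/a
  total first-year rate 22.68 μm/a
22.7 μm/a falls in (1.3, 25] for carbon steel → category C2

C2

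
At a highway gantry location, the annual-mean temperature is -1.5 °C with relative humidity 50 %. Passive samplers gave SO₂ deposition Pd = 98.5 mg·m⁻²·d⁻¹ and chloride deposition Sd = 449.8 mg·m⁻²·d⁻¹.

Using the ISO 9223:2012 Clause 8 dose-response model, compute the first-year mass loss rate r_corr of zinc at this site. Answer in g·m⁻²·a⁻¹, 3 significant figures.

zinc: T≤10 °C ⇒ hinge +0.038·(-1.5−10) = -0.4370
  Pd branch = 0.0129·Pd^0.44·e^(0.046·RH+f) = 0.6263 μm/a
  Cl⁻ term: 0.0175·449.8^0.57·exp(0.008·50+0.085·-1.5) = 0.7475
  sum: 0.6263 + 0.7475 → r_corr = 1.374 μm/a
Convert to mass loss: 1.374 μm/a × 7.14 g/cm³ = 9.809 g·m⁻²·a⁻¹

r_corr = 9.81 g·m⁻²·a⁻¹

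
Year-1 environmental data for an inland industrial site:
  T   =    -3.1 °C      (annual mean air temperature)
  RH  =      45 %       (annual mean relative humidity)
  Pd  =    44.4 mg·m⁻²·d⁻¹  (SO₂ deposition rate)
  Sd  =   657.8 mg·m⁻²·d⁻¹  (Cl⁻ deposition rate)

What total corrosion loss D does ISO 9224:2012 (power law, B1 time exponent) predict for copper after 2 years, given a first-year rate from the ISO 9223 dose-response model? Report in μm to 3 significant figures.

copper: temperature factor f = +0.126·(-13.1) = -1.6506
  sulphur-dioxide contribution → 0.0388 μm/a
  chloride contribution → 0.2566 μm/a
  ⇒ r_corr(copper) = 0.2954 μm/a
ISO 9224: D(t) = r_corr · t^b with b = 0.667 (copper, B1)
  D(2) = 0.2954 × 2^0.667 = 0.2954 × 1.588 = 0.469 μm

D(2) = 0.469 μm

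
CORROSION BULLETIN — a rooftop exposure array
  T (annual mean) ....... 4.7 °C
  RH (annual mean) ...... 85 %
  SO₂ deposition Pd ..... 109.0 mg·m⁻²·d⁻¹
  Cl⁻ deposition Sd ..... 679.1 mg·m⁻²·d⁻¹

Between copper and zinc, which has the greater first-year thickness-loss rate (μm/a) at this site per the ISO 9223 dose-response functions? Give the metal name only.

copper: f(T) = +0.126·(T−10) [T≤10 °C] = -0.6678
  Pd branch = 0.0053·Pd^0.26·e^(0.059·RH+f) = 1.387 μm/a
  Cl⁻ term: 0.01025·679.1^0.27·exp(0.036·85+0.049·4.7) = 1.601
  sum: 1.387 + 1.601 → r_corr = 2.987 μm/a
zinc: temperature factor f = +0.038·(-5.3) = -0.2014
  Pd branch = 0.0129·Pd^0.44·e^(0.046·RH+f) = 4.147 μm/a
  Cl⁻ term: 0.0175·679.1^0.57·exp(0.008·85+0.085·4.7) = 2.119
  r_corr = 4.147 + 2.119 = 6.265 μm/a
Ordering by μm/a: zinc (6.27) > copper (2.99)

zinc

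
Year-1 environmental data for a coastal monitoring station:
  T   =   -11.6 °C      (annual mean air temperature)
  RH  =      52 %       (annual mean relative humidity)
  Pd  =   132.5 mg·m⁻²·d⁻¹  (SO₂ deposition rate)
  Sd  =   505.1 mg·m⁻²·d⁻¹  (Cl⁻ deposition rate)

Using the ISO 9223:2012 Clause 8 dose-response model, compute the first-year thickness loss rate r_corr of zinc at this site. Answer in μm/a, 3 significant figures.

zinc: f(T) = +0.038·(T−10) [T≤10 °C] = -0.8208
  Pd branch = 0.0129·Pd^0.44·e^(0.046·RH+f) = 0.533 μm/a
  Cl⁻ term: 0.0175·505.1^0.57·exp(0.008·52+0.085·-11.6) = 0.3439
  r_corr = 0.533 + 0.3439 = 0.8769 μm/a

r_corr = 0.877 μm/a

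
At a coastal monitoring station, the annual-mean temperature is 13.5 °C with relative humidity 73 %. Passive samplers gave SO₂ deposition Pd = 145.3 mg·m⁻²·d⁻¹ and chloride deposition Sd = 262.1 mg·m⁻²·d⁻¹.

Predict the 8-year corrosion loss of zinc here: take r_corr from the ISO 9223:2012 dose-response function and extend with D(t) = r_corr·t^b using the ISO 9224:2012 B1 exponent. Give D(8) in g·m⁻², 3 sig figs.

zinc: temperature factor f = -0.071·(3.5) = -0.2485
  Pd branch = 0.0129·Pd^0.44·e^(0.046·RH+f) = 2.585 μm/a
  Sd branch = 0.0175·Sd^0.57·e^(0.008·RH+0.085·T) = 2.363 μm/a
  sum: 2.585 + 2.363 → r_corr = 4.948 μm/a
Power-law: D(8) = r_corr · 8^0.813
  D(8) = 4.948 × 8^0.813 = 4.948 × 5.423 = 26.83 μm
  Mass loss = 26.83 μm × 7.14 g/cm³ = 191.6 g·m⁻²

D(8) = 192 g·m⁻²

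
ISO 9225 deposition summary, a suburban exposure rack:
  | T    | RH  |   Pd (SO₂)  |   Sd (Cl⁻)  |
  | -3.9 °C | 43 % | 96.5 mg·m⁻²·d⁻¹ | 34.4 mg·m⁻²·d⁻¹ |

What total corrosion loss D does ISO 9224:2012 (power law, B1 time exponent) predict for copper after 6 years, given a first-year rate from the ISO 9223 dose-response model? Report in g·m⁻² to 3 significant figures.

copper: temperature factor f = +0.126·(-13.9) = -1.7514
  Pd branch = 0.0053·Pd^0.26·e^(0.059·RH+f) = 0.03814 μm/a
  Cl⁻ term: 0.01025·34.4^0.27·exp(0.036·43+0.049·-3.9) = 0.1035
  sum: 0.03814 + 0.1035 → r_corr = 0.1416 μm/a
ISO 9224: D(t) = r_corr · t^b with b = 0.667 (copper, B1)
  D(6) = 0.1416 × 6^0.667 = 0.1416 × 3.304 = 0.4679 μm
  Mass loss = 0.4679 μm × 8.96 g/cm³ = 4.193 g·m⁻²

D(6) = 4.19 g·m⁻²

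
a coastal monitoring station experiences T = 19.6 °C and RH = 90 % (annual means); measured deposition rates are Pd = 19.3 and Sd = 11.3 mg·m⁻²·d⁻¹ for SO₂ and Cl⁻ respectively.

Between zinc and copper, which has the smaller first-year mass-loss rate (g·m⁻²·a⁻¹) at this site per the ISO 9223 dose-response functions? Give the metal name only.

zinc: temperature factor f = -0.071·(9.6) = -0.6816
  Pd branch = 0.0129·Pd^0.44·e^(0.046·RH+f) = 1.507 μm/a
  Cl⁻ term: 0.0175·11.3^0.57·exp(0.008·90+0.085·19.6) = 0.7577
  sum: 1.507 + 0.7577 → r_corr = 2.265 μm/a
  mass loss = 2.265 μm/a × 7.14 g/cm³ = 16.17 g·m⁻²·a⁻¹
copper: f(T) = -0.080·(T−10) [T>10 °C] = -0.7680
  Pd branch = 0.0053·Pd^0.26·e^(0.059·RH+f) = 1.074 μm/a
  Cl⁻ term: 0.01025·11.3^0.27·exp(0.036·90+0.049·19.6) = 1.316
  r_corr = 1.074 + 1.316 = 2.39 μm/a
  mass loss = 2.39 μm/a × 8.96 g/cm³ = 21.42 g·m⁻²·a⁻¹
Ordering by g·m⁻²·a⁻¹: copper (21.4) > zinc (16.2)

zinc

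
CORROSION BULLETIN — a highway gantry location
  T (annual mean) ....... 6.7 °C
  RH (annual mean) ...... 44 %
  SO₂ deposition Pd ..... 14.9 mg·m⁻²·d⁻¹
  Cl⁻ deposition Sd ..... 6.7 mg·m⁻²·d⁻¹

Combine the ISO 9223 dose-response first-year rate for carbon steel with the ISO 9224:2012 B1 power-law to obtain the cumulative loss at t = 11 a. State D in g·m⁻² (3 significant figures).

D(11) = 343 g·m⁻²

carbon steel: f(T) = +0.150·(T−10) [T≤10 °C] = -0.4950
  SO₂ term: 1.77·14.9^0.52·exp(0.02·44-0.4950) = 10.6
  Sd branch = 0.102·Sd^0.62·e^(0.033·RH+0.04·T) = 1.852 μm/a
  sum: 10.6 + 1.852 → r_corr = 12.45 μm/a
Long-term exponent b (ISO 9224 Table 2, B1) = 0.523
  D(11) = 12.45 × 11^0.523 = 12.45 × 3.505 = 43.64 μm
  Mass loss = 43.64 μm × 7.85 g/cm³ = 342.5 g·m⁻²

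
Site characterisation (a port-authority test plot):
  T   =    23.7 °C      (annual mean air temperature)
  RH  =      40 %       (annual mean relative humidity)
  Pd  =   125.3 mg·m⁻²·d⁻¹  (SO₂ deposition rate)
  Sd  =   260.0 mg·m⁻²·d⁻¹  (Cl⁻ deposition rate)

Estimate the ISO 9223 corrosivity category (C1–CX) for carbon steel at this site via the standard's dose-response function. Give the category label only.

carbon steel: f(T) = -0.054·(T−10) [T>10 °C] = -0.7398
  Pd branch = 1.77·Pd^0.52·e^(0.02·RH+f) = 23.18 μm/a
  Sd branch = 0.102·Sd^0.62·e^(0.033·RH+0.04·T) = 30.96 μm/a
  r_corr = 23.18 + 30.96 = 54.14 μm/a
Category bounds: 50…80 μm/a bracket r_corr ⇒ C4

C4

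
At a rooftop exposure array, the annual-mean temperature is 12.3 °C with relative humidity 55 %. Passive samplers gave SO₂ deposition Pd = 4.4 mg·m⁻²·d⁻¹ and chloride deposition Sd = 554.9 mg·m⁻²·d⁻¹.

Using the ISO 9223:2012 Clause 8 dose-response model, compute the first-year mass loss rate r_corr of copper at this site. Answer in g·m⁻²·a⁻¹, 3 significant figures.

r_corr = 8.18 g·m⁻²·a⁻¹

copper: temperature factor f = -0.080·(2.3) = -0.1840
  Pd branch = 0.0053·Pd^0.26·e^(0.059·RH+f) = 0.1663 μm/a
  Sd branch = 0.01025·Sd^0.27·e^(0.036·RH+0.049·T) = 0.747 μm/a
  r_corr = 0.1663 + 0.747 = 0.9133 μm/a
Convert to mass loss: 0.9133 μm/a × 8.96 g/cm³ = 8.183 g·m⁻²·a⁻¹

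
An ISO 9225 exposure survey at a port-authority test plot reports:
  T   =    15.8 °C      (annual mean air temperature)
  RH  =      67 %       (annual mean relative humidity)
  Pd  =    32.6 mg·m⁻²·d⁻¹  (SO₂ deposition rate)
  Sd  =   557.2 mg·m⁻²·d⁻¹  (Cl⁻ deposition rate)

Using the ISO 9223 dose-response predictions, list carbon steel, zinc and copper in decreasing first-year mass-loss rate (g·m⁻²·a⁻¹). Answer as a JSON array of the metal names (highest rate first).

carbon steel: temperature factor f = -0.054·(5.8) = -0.3132
  SO₂ term: 1.77·32.6^0.52·exp(0.02·67-0.3132) = 30.25
  Cl⁻ term: 0.102·557.2^0.62·exp(0.033·67+0.04·15.8) = 88.27
  r_corr = 30.25 + 88.27 = 118.5 μm/a
  mass loss = 118.5 μm/a × 7.85 g/cm³ = 930.4 g·m⁻²·a⁻¹
zinc: temperature factor f = -0.071·(5.8) = -0.4118
  SO₂ term: 0.0129·32.6^0.44·exp(0.046·67-0.4118) = 0.8631
  Sd branch = 0.0175·Sd^0.57·e^(0.008·RH+0.085·T) = 4.21 μm/a
  sum: 0.8631 + 4.21 → r_corr = 5.073 μm/a
  mass loss = 5.073 μm/a × 7.14 g/cm³ = 36.22 g·m⁻²·a⁻¹
copper: f(T) = -0.080·(T−10) [T>10 °C] = -0.4640
  SO₂ term: 0.0053·32.6^0.26·exp(0.059·67-0.4640) = 0.4295
  Sd branch = 0.01025·Sd^0.27·e^(0.036·RH+0.049·T) = 1.367 μm/a
  r_corr = 0.4295 + 1.367 = 1.797 μm/a
  mass loss = 1.797 μm/a × 8.96 g/cm³ = 16.1 g·m⁻²·a⁻¹
Ordering by g·m⁻²·a⁻¹: carbon steel (930) > zinc (36.2) > copper (16.1)

["carbon steel", "zinc", "copper"]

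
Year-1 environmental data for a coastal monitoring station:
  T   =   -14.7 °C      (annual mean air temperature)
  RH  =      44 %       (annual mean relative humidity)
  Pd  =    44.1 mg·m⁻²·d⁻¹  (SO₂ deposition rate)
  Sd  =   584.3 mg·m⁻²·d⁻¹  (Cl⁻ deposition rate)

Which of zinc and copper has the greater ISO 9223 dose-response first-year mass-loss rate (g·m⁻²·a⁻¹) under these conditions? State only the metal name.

zinc

zinc: temperature factor f = +0.038·(-24.7) = -0.9386
  Pd branch = 0.0129·Pd^0.44·e^(0.046·RH+f) = 0.2021 μm/a
  Cl⁻ term: 0.0175·584.3^0.57·exp(0.008·44+0.085·-14.7) = 0.2693
  sum: 0.2021 + 0.2693 → r_corr = 0.4714 μm/a
  mass loss = 0.4714 μm/a × 7.14 g/cm³ = 3.366 g·m⁻²·a⁻¹
copper: f(T) = +0.126·(T−10) [T≤10 °C] = -3.1122
  SO₂ term: 0.0053·44.1^0.26·exp(0.059·44-3.1122) = 0.008465
  Sd branch = 0.01025·Sd^0.27·e^(0.036·RH+0.049·T) = 0.1358 μm/a
  sum: 0.008465 + 0.1358 → r_corr = 0.1442 μm/a
  mass loss = 0.1442 μm/a × 8.96 g/cm³ = 1.292 g·m⁻²·a⁻¹
Ordering by g·m⁻²·a⁻¹: zinc (3.37) > copper (1.29)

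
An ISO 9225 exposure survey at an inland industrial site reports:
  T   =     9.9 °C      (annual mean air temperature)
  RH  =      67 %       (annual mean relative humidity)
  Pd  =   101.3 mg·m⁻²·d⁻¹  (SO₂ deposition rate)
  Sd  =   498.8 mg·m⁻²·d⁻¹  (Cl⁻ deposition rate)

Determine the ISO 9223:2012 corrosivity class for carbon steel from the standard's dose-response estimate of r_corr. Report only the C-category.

C5

carbon steel: T≤10 °C ⇒ hinge +0.150·(9.9−10) = -0.0150
  SO₂ term: 1.77·101.3^0.52·exp(0.02·67-0.0150) = 73.51
  Cl⁻ term: 0.102·498.8^0.62·exp(0.033·67+0.04·9.9) = 65.09
  sum: 73.51 + 65.09 → r_corr = 138.6 μm/a
139 μm/a falls in (80, 200] for carbon steel → category C5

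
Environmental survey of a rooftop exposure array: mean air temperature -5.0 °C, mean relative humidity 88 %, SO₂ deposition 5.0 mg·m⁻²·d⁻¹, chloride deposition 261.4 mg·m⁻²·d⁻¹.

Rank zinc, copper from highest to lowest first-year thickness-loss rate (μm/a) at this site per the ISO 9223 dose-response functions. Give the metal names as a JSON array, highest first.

["zinc", "copper"]

zinc: temperature factor f = +0.038·(-15.0) = -0.5700
  Pd branch = 0.0129·Pd^0.44·e^(0.046·RH+f) = 0.8484 μm/a
  Sd branch = 0.0175·Sd^0.57·e^(0.008·RH+0.085·T) = 0.5522 μm/a
  r_corr = 0.8484 + 0.5522 = 1.401 μm/a
copper: T≤10 °C ⇒ hinge +0.126·(-5.0−10) = -1.8900
  SO₂ term: 0.0053·5.0^0.26·exp(0.059·88-1.8900) = 0.2188
  Cl⁻ term: 0.01025·261.4^0.27·exp(0.036·88+0.049·-5.0) = 0.8567
  r_corr = 0.2188 + 0.8567 = 1.076 μm/a
Ordering by μm/a: zinc (1.4) > copper (1.08)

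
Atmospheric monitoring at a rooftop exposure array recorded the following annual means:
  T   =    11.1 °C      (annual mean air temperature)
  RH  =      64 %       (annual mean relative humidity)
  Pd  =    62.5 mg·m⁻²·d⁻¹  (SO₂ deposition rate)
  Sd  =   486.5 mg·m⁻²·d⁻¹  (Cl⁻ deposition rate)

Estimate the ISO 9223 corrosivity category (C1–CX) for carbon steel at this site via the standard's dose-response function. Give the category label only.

C5

carbon steel: temperature factor f = -0.054·(1.1) = -0.0594
  SO₂ term: 1.77·62.5^0.52·exp(0.02·64-0.0594) = 51.51
  Sd branch = 0.102·Sd^0.62·e^(0.033·RH+0.04·T) = 60.9 μm/a
  sum: 51.51 + 60.9 → r_corr = 112.4 μm/a
112 μm/a falls in (80, 200] for carbon steel → category C5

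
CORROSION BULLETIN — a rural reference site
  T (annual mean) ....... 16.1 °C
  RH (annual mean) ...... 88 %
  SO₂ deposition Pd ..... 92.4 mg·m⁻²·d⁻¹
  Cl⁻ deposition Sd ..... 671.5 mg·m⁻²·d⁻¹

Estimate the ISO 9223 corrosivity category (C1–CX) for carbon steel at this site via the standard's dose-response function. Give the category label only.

CX

carbon steel: T>10 °C ⇒ hinge -0.054·(16.1−10) = -0.3294
  SO₂ term: 1.77·92.4^0.52·exp(0.02·88-0.3294) = 77.88
  Sd branch = 0.102·Sd^0.62·e^(0.033·RH+0.04·T) = 200.6 μm/a
  sum: 77.88 + 200.6 → r_corr = 278.4 μm/a
ISO 9223 Table 2 (carbon steel): 200 < 278 ≤ 700 μm/a ⇒ CX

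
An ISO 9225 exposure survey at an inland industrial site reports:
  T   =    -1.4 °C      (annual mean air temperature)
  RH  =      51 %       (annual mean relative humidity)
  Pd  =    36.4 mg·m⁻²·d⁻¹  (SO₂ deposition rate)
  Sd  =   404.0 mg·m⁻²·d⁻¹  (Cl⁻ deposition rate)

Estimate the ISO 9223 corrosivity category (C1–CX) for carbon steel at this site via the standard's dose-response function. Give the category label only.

carbon steel: T≤10 °C ⇒ hinge +0.150·(-1.4−10) = -1.7100
  sulphur-dioxide contribution → 5.755 μm/a
  chloride contribution → 21.44 μm/a
  total first-year rate 27.19 μm/a
Category bounds: 25…50 μm/a bracket r_corr ⇒ C3

C3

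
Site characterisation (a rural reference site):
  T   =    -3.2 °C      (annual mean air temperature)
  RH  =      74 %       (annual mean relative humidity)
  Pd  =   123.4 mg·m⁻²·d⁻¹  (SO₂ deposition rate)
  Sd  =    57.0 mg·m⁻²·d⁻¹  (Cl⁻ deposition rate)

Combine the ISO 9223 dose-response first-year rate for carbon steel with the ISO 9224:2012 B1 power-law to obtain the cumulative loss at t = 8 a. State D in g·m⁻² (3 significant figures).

carbon steel: temperature factor f = +0.150·(-13.2) = -1.9800
  Pd branch = 1.77·Pd^0.52·e^(0.02·RH+f) = 13.13 μm/a
  Sd branch = 0.102·Sd^0.62·e^(0.033·RH+0.04·T) = 12.65 μm/a
  sum: 13.13 + 12.65 → r_corr = 25.78 μm/a
Power-law: D(8) = r_corr · 8^0.523
  D(8) = 25.78 × 8^0.523 = 25.78 × 2.967 = 76.5 μm
  Mass loss = 76.5 μm × 7.85 g/cm³ = 600.5 g·m⁻²

D(8) = 601 g·m⁻²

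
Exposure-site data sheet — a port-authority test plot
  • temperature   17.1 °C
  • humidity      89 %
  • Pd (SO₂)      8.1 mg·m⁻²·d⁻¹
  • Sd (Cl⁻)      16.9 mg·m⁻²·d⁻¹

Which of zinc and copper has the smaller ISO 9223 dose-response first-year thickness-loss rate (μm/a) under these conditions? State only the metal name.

zinc: T>10 °C ⇒ hinge -0.071·(17.1−10) = -0.5041
  sulphur-dioxide contribution → 1.173 μm/a
  chloride contribution → 0.7645 μm/a
  ⇒ r_corr(zinc) = 1.938 μm/a
copper: f(T) = -0.080·(T−10) [T>10 °C] = -0.5680
  sulphur-dioxide contribution → 0.9869 μm/a
  chloride contribution → 1.252 μm/a
  total first-year rate 2.239 μm/a
Ordering by μm/a: copper (2.24) > zinc (1.94)

zinc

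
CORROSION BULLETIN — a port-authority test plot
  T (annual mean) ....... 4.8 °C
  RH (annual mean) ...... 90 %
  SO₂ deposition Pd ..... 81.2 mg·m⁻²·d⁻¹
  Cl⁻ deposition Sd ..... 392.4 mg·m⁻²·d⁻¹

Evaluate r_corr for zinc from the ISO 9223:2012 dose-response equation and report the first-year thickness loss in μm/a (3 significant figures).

zinc: temperature factor f = +0.038·(-5.2) = -0.1976
  sulphur-dioxide contribution → 4.602 μm/a
  chloride contribution → 1.627 μm/a
  total first-year rate 6.229 μm/a

r_corr = 6.23 μm/a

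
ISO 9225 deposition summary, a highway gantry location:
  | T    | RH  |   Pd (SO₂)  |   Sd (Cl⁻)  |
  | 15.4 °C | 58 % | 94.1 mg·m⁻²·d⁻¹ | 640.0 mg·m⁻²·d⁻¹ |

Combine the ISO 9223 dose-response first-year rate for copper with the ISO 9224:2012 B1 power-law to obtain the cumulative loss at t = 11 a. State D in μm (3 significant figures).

D(11) = 6.68 μm

copper: T>10 °C ⇒ hinge -0.080·(15.4−10) = -0.4320
  sulphur-dioxide contribution → 0.3435 μm/a
  chloride contribution → 1.007 μm/a
  total first-year rate 1.35 μm/a
ISO 9224: D(t) = r_corr · t^b with b = 0.667 (copper, B1)
  D(11) = 1.35 × 11^0.667 = 1.35 × 4.95 = 6.684 μm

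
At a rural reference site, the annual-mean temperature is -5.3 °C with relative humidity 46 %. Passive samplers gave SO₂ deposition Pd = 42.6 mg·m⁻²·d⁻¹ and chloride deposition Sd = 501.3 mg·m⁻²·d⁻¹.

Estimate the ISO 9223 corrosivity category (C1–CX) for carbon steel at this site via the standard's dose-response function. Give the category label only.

carbon steel: temperature factor f = +0.150·(-15.3) = -2.2950
  Pd branch = 1.77·Pd^0.52·e^(0.02·RH+f) = 3.149 μm/a
  Cl⁻ term: 0.102·501.3^0.62·exp(0.033·46+0.04·-5.3) = 17.78
  r_corr = 3.149 + 17.78 = 20.93 μm/a
Category bounds: 1.3…25 μm/a bracket r_corr ⇒ C2

C2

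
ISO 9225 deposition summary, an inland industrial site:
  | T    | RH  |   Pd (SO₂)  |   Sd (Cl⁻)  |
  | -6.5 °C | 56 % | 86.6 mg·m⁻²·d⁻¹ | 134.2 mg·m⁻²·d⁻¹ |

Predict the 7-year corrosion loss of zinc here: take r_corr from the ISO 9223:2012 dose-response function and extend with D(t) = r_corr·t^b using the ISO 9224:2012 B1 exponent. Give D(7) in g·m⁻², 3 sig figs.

zinc: f(T) = +0.038·(T−10) [T≤10 °C] = -0.6270
  SO₂ term: 0.0129·86.6^0.44·exp(0.046·56-0.6270) = 0.645
  Sd branch = 0.0175·Sd^0.57·e^(0.008·RH+0.085·T) = 0.2573 μm/a
  r_corr = 0.645 + 0.2573 = 0.9023 μm/a
Power-law: D(7) = r_corr · 7^0.813
  D(7) = 0.9023 × 7^0.813 = 0.9023 × 4.865 = 4.389 μm
  Mass loss = 4.389 μm × 7.14 g/cm³ = 31.34 g·m⁻²

D(7) = 31.3 g·m⁻²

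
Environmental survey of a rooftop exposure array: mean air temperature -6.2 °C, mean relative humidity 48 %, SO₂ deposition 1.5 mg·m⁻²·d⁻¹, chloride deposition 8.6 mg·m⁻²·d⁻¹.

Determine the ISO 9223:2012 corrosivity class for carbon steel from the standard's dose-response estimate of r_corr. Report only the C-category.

C2

carbon steel: temperature factor f = +0.150·(-16.2) = -2.4300
  sulphur-dioxide contribution → 0.5025 μm/a
  chloride contribution → 1.473 μm/a
  total first-year rate 1.976 μm/a
1.98 μm/a falls in (1.3, 25] for carbon steel → category C2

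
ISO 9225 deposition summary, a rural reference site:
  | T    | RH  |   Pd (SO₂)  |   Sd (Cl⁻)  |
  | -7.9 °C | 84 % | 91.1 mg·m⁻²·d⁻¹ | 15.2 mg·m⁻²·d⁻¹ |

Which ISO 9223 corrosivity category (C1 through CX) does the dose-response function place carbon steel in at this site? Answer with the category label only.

C2

carbon steel: f(T) = +0.150·(T−10) [T≤10 °C] = -2.6850
  sulphur-dioxide contribution → 6.768 μm/a
  chloride contribution → 6.426 μm/a
  total first-year rate 13.19 μm/a
13.2 μm/a falls in (1.3, 25] for carbon steel → category C2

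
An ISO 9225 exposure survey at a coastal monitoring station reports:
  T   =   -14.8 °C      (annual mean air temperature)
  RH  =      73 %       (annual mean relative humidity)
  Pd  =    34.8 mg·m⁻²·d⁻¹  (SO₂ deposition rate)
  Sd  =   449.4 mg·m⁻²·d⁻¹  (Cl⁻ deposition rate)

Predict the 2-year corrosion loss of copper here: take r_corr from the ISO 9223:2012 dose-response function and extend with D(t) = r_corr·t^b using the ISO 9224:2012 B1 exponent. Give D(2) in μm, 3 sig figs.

copper: temperature factor f = +0.126·(-24.8) = -3.1248
  SO₂ term: 0.0053·34.8^0.26·exp(0.059·73-3.1248) = 0.0435
  Cl⁻ term: 0.01025·449.4^0.27·exp(0.036·73+0.049·-14.8) = 0.3575
  sum: 0.0435 + 0.3575 → r_corr = 0.401 μm/a
ISO 9224: D(t) = r_corr · t^b with b = 0.667 (copper, B1)
  D(2) = 0.401 × 2^0.667 = 0.401 × 1.588 = 0.6367 μm

D(2) = 0.637 μm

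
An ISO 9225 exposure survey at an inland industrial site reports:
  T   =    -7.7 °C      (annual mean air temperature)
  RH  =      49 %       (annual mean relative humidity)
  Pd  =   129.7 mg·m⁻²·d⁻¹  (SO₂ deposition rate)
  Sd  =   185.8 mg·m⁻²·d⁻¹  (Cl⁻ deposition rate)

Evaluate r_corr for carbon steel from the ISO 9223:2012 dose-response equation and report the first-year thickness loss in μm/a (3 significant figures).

carbon steel: T≤10 °C ⇒ hinge +0.150·(-7.7−10) = -2.6550
  SO₂ term: 1.77·129.7^0.52·exp(0.02·49-2.6550) = 4.162
  Sd branch = 0.102·Sd^0.62·e^(0.033·RH+0.04·T) = 9.636 μm/a
  sum: 4.162 + 9.636 → r_corr = 13.8 μm/a

r_corr = 13.8 μm/a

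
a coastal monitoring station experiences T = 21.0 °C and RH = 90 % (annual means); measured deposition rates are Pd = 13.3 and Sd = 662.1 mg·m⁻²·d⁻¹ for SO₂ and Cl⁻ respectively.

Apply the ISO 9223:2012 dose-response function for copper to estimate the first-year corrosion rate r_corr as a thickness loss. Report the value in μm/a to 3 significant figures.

r_corr = 5.10 μm/a

copper: temperature factor f = -0.080·(11.0) = -0.8800
  Pd branch = 0.0053·Pd^0.26·e^(0.059·RH+f) = 0.8718 μm/a
  Cl⁻ term: 0.01025·662.1^0.27·exp(0.036·90+0.049·21.0) = 4.23
  r_corr = 0.8718 + 4.23 = 5.102 μm/a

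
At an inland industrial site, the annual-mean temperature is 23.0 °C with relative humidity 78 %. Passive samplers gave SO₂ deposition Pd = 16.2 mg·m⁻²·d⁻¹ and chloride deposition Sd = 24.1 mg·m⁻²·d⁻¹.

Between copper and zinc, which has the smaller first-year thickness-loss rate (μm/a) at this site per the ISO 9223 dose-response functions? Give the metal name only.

copper: T>10 °C ⇒ hinge -0.080·(23.0−10) = -1.0400
  sulphur-dioxide contribution → 0.3852 μm/a
  chloride contribution → 1.238 μm/a
  ⇒ r_corr(copper) = 1.623 μm/a
zinc: f(T) = -0.071·(T−10) [T>10 °C] = -0.9230
  sulphur-dioxide contribution → 0.6312 μm/a
  chloride contribution → 1.415 μm/a
  ⇒ r_corr(zinc) = 2.046 μm/a
Ordering by μm/a: zinc (2.05) > copper (1.62)

copper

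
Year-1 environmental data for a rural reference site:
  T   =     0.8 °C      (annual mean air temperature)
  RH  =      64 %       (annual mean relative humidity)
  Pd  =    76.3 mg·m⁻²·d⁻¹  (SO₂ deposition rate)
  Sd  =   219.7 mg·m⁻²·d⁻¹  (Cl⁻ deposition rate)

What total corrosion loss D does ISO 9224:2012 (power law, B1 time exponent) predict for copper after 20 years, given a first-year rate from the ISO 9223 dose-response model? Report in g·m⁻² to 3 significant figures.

D(20) = 45.1 g·m⁻²

copper: T≤10 °C ⇒ hinge +0.126·(0.8−10) = -1.1592
  SO₂ term: 0.0053·76.3^0.26·exp(0.059·64-1.1592) = 0.224
  Sd branch = 0.01025·Sd^0.27·e^(0.036·RH+0.049·T) = 0.4578 μm/a
  sum: 0.224 + 0.4578 → r_corr = 0.6818 μm/a
Power-law: D(20) = r_corr · 20^0.667
  D(20) = 0.6818 × 20^0.667 = 0.6818 × 7.375 = 5.028 μm
  Mass loss = 5.028 μm × 8.96 g/cm³ = 45.05 g·m⁻²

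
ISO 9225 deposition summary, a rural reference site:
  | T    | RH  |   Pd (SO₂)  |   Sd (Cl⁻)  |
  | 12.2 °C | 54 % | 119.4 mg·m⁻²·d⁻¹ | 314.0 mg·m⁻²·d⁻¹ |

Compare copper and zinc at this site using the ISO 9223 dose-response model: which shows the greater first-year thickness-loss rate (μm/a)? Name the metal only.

copper: T>10 °C ⇒ hinge -0.080·(12.2−10) = -0.1760
  Pd branch = 0.0053·Pd^0.26·e^(0.059·RH+f) = 0.3728 μm/a
  Sd branch = 0.01025·Sd^0.27·e^(0.036·RH+0.049·T) = 0.6149 μm/a
  r_corr = 0.3728 + 0.6149 = 0.9877 μm/a
zinc: f(T) = -0.071·(T−10) [T>10 °C] = -0.1562
  Pd branch = 0.0129·Pd^0.44·e^(0.046·RH+f) = 1.085 μm/a
  Cl⁻ term: 0.0175·314.0^0.57·exp(0.008·54+0.085·12.2) = 2.015
  sum: 1.085 + 2.015 → r_corr = 3.1 μm/a
Ordering by μm/a: zinc (3.1) > copper (0.988)

zinc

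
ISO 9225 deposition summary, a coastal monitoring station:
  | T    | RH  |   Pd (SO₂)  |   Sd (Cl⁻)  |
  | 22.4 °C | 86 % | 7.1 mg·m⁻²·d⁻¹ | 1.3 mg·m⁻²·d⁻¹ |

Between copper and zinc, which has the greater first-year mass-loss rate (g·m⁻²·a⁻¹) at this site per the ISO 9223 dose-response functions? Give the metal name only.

copper: T>10 °C ⇒ hinge -0.080·(22.4−10) = -0.9920
  SO₂ term: 0.0053·7.1^0.26·exp(0.059·86-0.9920) = 0.5229
  Cl⁻ term: 0.01025·1.3^0.27·exp(0.036·86+0.049·22.4) = 0.729
  sum: 0.5229 + 0.729 → r_corr = 1.252 μm/a
  mass loss = 1.252 μm/a × 8.96 g/cm³ = 11.22 g·m⁻²·a⁻¹
zinc: temperature factor f = -0.071·(12.4) = -0.8804
  SO₂ term: 0.0129·7.1^0.44·exp(0.046·86-0.8804) = 0.662
  Sd branch = 0.0175·Sd^0.57·e^(0.008·RH+0.085·T) = 0.2714 μm/a
  r_corr = 0.662 + 0.2714 = 0.9334 μm/a
  mass loss = 0.9334 μm/a × 7.14 g/cm³ = 6.665 g·m⁻²·a⁻¹
Ordering by g·m⁻²·a⁻¹: copper (11.2) > zinc (6.66)

copper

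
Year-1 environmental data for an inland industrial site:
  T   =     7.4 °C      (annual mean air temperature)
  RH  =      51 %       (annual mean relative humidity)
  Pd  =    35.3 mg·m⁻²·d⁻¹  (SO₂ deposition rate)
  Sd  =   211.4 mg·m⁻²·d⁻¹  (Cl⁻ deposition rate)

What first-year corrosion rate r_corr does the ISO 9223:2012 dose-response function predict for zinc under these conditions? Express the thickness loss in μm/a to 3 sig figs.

r_corr = 1.63 μm/a

zinc: T≤10 °C ⇒ hinge +0.038·(7.4−10) = -0.0988
  SO₂ term: 0.0129·35.3^0.44·exp(0.046·51-0.0988) = 0.5855
  Cl⁻ term: 0.0175·211.4^0.57·exp(0.008·51+0.085·7.4) = 1.044
  sum: 0.5855 + 1.044 → r_corr = 1.63 μm/a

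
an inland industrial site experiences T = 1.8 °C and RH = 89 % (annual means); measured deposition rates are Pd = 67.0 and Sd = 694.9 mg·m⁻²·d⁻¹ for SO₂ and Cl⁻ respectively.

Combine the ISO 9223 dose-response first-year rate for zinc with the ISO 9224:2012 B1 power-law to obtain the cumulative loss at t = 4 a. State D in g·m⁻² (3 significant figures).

D(4) = 118 g·m⁻²

zinc: T≤10 °C ⇒ hinge +0.038·(1.8−10) = -0.3116
  Pd branch = 0.0129·Pd^0.44·e^(0.046·RH+f) = 3.604 μm/a
  Cl⁻ term: 0.0175·694.9^0.57·exp(0.008·89+0.085·1.8) = 1.732
  sum: 3.604 + 1.732 → r_corr = 5.336 μm/a
ISO 9224: D(t) = r_corr · t^b with b = 0.813 (zinc, B1)
  D(4) = 5.336 × 4^0.813 = 5.336 × 3.087 = 16.47 μm
  Mass loss = 16.47 μm × 7.14 g/cm³ = 117.6 g·m⁻²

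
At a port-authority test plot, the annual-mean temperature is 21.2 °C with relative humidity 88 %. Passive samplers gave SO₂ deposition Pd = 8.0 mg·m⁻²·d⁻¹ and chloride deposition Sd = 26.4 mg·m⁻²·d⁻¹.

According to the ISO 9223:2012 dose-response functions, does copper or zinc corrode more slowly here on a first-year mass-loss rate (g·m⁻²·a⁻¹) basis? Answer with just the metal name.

copper: f(T) = -0.080·(T−10) [T>10 °C] = -0.8960
  SO₂ term: 0.0053·8.0^0.26·exp(0.059·88-0.8960) = 0.668
  Sd branch = 0.01025·Sd^0.27·e^(0.036·RH+0.049·T) = 1.666 μm/a
  sum: 0.668 + 1.666 → r_corr = 2.334 μm/a
  mass loss = 2.334 μm/a × 8.96 g/cm³ = 20.91 g·m⁻²·a⁻¹
zinc: temperature factor f = -0.071·(11.2) = -0.7952
  Pd branch = 0.0129·Pd^0.44·e^(0.046·RH+f) = 0.833 μm/a
  Sd branch = 0.0175·Sd^0.57·e^(0.008·RH+0.085·T) = 1.386 μm/a
  r_corr = 0.833 + 1.386 = 2.219 μm/a
  mass loss = 2.219 μm/a × 7.14 g/cm³ = 15.84 g·m⁻²·a⁻¹
Ordering by g·m⁻²·a⁻¹: copper (20.9) > zinc (15.8)

zinc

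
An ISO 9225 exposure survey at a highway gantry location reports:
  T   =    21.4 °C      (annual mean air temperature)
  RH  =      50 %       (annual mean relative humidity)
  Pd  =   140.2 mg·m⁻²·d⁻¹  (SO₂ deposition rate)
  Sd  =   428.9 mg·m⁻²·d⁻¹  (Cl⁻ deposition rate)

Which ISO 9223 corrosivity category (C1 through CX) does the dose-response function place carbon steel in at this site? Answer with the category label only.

carbon steel: f(T) = -0.054·(T−10) [T>10 °C] = -0.6156
  SO₂ term: 1.77·140.2^0.52·exp(0.02·50-0.6156) = 33.98
  Sd branch = 0.102·Sd^0.62·e^(0.033·RH+0.04·T) = 53.58 μm/a
  sum: 33.98 + 53.58 → r_corr = 87.56 μm/a
ISO 9223 Table 2 (carbon steel): 80 < 87.6 ≤ 200 μm/a ⇒ C5

C5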